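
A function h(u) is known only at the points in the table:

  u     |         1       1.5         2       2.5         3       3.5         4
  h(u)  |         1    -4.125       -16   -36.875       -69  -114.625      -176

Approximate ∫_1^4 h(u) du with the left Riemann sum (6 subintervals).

Δu = 0.5.
Sum = 0.5·[1 + (-4.125) + (-16) + (-36.875) + (-69) + (-114.625)] = -119.8125.

-119.8125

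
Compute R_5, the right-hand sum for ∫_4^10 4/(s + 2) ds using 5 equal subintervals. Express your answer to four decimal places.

2.5825

Δs = (10 − 4)/5 = 1.2.
Right endpoints: 5.2, 6.4, 7.6, 8.8, 10.
f(5.2) = 5/9, f(6.4) = 10/21, f(7.6) = 5/12, f(8.8) = 10/27, f(10) = 1/3.
Sum = Δs · [f(5.2) + f(6.4) + f(7.6) + f(8.8) + f(10)].
Sum ≈ 2.5825.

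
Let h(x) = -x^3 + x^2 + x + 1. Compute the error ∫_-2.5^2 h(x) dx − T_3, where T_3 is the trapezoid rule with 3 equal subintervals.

-2.953125

Exact integral: ∫_-2.5^2 h(x) dx = 17.015625.
T_3 = 19.96875.
Error = 17.015625 − 19.96875 = -2.953125.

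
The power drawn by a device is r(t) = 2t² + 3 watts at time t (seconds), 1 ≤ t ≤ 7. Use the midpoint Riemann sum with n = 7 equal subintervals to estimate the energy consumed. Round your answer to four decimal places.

Δt = (7 − 1)/7 = 6/7.
Midpoints: 10/7, 16/7, 22/7, 4, 34/7, 40/7, 46/7.
r(10/7) = 347/49, r(16/7) = 659/49, r(22/7) = 1115/49, r(4) = 35, r(34/7) = 2459/49, r(40/7) = 3347/49, r(46/7) = 4379/49.
Sum = Δt · [r(10/7) + r(16/7) + r(22/7) + ...].
Sum ≈ 245.2653.

245.2653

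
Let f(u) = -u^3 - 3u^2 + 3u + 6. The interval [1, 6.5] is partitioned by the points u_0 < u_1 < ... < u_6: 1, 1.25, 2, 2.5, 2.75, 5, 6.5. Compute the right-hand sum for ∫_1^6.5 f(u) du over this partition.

Subinterval widths: 0.25, 0.75, 0.5, 0.25, 2.25, 1.5.
Right endpoints: 1.25, 2, 2.5, 2.75, 5, 6.5.
f(1.25) = 3.109375, f(2) = -8, f(2.5) = -20.875, f(2.75) = -29.234375, f(5) = -179, f(6.5) = -375.875.
Sum = Σ Δu_i · f(u_i).
Sum = -989.53125.

-989.53125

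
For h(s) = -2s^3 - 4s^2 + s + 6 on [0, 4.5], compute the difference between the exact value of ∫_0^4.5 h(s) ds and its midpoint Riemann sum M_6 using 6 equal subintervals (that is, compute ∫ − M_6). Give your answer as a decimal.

Exact integral: ∫_0^4.5 h(s) ds = -289.40625.
M_6 = -285.71484375.
Error = -289.40625 − (-285.71484375) = -3.69140625.

-3.69140625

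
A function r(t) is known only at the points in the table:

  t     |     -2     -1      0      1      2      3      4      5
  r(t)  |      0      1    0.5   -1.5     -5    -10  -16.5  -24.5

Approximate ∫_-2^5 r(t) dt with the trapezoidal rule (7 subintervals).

Δt = 1.
T_7 = (1/2)·[0 + 2·1 + 2·0.5 + 2·(-1.5) + 2·(-5) + 2·(-10) + 2·(-16.5) + (-24.5)] = -43.75.

-43.75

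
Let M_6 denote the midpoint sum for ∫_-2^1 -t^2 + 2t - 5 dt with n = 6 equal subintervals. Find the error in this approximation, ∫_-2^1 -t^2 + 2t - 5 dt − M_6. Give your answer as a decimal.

Exact integral: ∫_-2^1 f(t) dt = -21.
M_6 = -20.9375.
Error = -21 − (-20.9375) = -0.0625.

-0.0625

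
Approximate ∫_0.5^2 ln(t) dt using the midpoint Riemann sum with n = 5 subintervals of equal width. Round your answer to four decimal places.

0.2384

Δt = (2 − 0.5)/5 = 0.3.
Midpoints: 0.65, 0.95, 1.25, 1.55, 1.85.
f(0.65) ≈ -0.4308, f(0.95) ≈ -0.0513, f(1.25) ≈ 0.2231, f(1.55) ≈ 0.4383, f(1.85) ≈ 0.6152.
Sum = Δt · [f(0.65) + f(0.95) + f(1.25) + f(1.55) + f(1.85)].
Sum ≈ 0.2384.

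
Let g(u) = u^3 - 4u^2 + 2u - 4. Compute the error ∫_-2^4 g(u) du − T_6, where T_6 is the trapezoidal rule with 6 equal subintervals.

Exact integral: ∫_-2^4 g(u) du = -48.
T_6 = -49.
Error = -48 − (-49) = 1.

1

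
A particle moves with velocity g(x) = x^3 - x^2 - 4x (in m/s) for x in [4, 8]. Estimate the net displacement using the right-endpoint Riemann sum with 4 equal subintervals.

918

Δx = (8 − 4)/4 = 1.
Right endpoints: 5, 6, 7, 8.
g(5) = 80, g(6) = 156, g(7) = 266, g(8) = 416.
Sum = Δx · [g(5) + g(6) + g(7) + g(8)].
Sum = 918.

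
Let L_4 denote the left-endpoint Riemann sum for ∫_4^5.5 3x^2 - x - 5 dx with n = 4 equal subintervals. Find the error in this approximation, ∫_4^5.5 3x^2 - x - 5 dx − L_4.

7.62890625

Exact integral: ∫_4^5.5 f(x) dx = 87.75.
L_4 = 80.12109375.
Error = 87.75 − 80.12109375 = 7.62890625.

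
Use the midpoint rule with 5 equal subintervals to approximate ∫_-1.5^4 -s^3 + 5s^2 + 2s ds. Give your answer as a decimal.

Δs = (4 − (-1.5))/5 = 1.1.
Midpoints: -0.95, 0.15, 1.25, 2.35, 3.45.
f(-0.95) = 3.469875, f(0.15) = 0.409125, f(1.25) = 8.359375, f(2.35) = 19.334625, f(3.45) = 25.348875.
Sum = Δs · [f(-0.95) + f(0.15) + f(1.25) + f(2.35) + f(3.45)].
Sum = 62.6140625.

62.6140625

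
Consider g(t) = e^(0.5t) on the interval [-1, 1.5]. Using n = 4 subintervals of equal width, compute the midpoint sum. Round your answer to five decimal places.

Δt = (1.5 − (-1))/4 = 0.625.
Midpoints: -0.6875, -0.0625, 0.5625, 1.1875.
g(-0.6875) ≈ 0.70911, g(-0.0625) ≈ 0.96923, g(0.5625) ≈ 1.32478, g(1.1875) ≈ 1.81077.
Sum = Δt · [g(-0.6875) + g(-0.0625) + g(0.5625) + g(1.1875)].
Sum ≈ 3.00868.

3.00868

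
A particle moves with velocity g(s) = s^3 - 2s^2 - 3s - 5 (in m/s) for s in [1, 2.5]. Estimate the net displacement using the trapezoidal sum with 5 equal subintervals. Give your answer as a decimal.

-15.53625

Δs = (2.5 − 1)/5 = 0.3.
g(1) = -9, g(1.3) = -10.083, g(1.6) = -10.824, g(1.9) = -11.061, g(2.2) = -10.632, g(2.5) = -9.375.
T_5 = (Δs/2)·[g(s_0) + 2g(s_1) + ... + 2g(s_{4}) + g(s_5)].
Sum = -15.53625.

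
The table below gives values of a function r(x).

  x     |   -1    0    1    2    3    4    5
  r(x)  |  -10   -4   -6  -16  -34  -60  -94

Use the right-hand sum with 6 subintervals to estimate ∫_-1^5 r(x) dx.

-214

Δx = 1.
Sum = 1·[(-4) + (-6) + (-16) + (-34) + (-60) + (-94)] = -214.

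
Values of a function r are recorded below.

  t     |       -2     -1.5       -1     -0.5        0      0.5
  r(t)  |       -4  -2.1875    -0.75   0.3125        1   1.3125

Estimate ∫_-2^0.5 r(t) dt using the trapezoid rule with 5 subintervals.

Δt = 0.5.
T_5 = (0.5/2)·[(-4) + 2·(-2.1875) + 2·(-0.75) + 2·0.3125 + 2·1 + 1.3125] = -1.484375.

-1.484375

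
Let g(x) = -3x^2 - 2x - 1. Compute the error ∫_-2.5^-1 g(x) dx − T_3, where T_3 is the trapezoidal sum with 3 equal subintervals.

0.1875

Exact integral: ∫_-2.5^-1 g(x) dx = -10.875.
T_3 = -11.0625.
Error = -10.875 − (-11.0625) = 0.1875.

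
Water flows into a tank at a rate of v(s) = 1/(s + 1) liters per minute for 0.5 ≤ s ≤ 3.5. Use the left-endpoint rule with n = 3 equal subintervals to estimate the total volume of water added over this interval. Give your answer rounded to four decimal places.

1.3524

Δs = (3.5 − 0.5)/3 = 1.
Left endpoints: 0.5, 1.5, 2.5.
v(0.5) = 2/3, v(1.5) = 0.4, v(2.5) = 2/7.
Sum = Δs · [v(0.5) + v(1.5) + v(2.5)].
Sum ≈ 1.3524.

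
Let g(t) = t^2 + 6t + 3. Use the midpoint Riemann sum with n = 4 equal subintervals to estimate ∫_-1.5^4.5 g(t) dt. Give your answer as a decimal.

Δt = (4.5 − (-1.5))/4 = 1.5.
Midpoints: -0.75, 0.75, 2.25, 3.75.
g(-0.75) = -0.9375, g(0.75) = 8.0625, g(2.25) = 21.5625, g(3.75) = 39.5625.
Sum = Δt · [g(-0.75) + g(0.75) + g(2.25) + g(3.75)].
Sum = 102.375.

102.375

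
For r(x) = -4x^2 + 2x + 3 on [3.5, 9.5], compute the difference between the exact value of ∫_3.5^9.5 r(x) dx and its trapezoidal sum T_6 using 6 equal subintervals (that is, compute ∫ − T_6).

Exact integral: ∫_3.5^9.5 r(x) dx = -990.
T_6 = -994.
Error = -990 − (-994) = 4.

4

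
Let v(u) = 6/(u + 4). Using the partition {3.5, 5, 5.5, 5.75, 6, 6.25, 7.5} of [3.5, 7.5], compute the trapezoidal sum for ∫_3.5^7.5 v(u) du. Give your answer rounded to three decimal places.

Subinterval widths: 1.5, 0.5, 0.25, 0.25, 0.25, 1.25.
v(3.5) = 0.8, v(5) = 2/3, v(5.5) = 12/19, v(5.75) = 8/13, v(6) = 0.6, v(6.25) = 24/41, v(7.5) = 12/23.
On each subinterval the trapezoid contributes (Δu_i/2)·[v(u_{i-1}) + v(u_i)].
Sum ≈ 2.572.

2.572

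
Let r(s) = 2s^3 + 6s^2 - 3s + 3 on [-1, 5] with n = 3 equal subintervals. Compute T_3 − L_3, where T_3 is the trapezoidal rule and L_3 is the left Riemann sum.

T_3 = 618.
L_3 = 240.
T_3 − L_3 = 378.

378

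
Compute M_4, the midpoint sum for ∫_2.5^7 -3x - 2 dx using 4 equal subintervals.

Δx = (7 − 2.5)/4 = 1.125.
Midpoints: 3.0625, 4.1875, 5.3125, 6.4375.
f(3.0625) = -11.1875, f(4.1875) = -14.5625, f(5.3125) = -17.9375, f(6.4375) = -21.3125.
Sum = Δx · [f(3.0625) + f(4.1875) + f(5.3125) + f(6.4375)].
Sum = -73.125.

-73.125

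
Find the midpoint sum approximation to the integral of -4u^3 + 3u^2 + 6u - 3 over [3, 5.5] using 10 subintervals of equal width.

Δu = (5.5 − 3)/10 = 0.25.
Midpoints: 3.125, 3.375, 3.625, 3.875, 4.125, 4.375, 4.625, 4.875, 5.125, 5.375.
f(3.125) = -77.0234375, f(3.375) = -102.3515625, f(3.625) = -132.3671875, f(3.875) = -167.4453125, f(4.125) = -207.9609375, f(4.375) = -254.2890625, f(4.625) = -306.8046875, f(4.875) = -365.8828125, f(5.125) = -431.8984375, f(5.375) = -505.2265625.
Sum = Δu · [f(3.125) + f(3.375) + f(3.625) + ...].
Sum = -637.8125.

-637.8125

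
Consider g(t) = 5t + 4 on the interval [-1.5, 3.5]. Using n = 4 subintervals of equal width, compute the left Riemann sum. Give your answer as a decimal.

Δt = (3.5 − (-1.5))/4 = 1.25.
Left endpoints: -1.5, -0.25, 1, 2.25.
g(-1.5) = -3.5, g(-0.25) = 2.75, g(1) = 9, g(2.25) = 15.25.
Sum = Δt · [g(-1.5) + g(-0.25) + g(1) + g(2.25)].
Sum = 29.375.

29.375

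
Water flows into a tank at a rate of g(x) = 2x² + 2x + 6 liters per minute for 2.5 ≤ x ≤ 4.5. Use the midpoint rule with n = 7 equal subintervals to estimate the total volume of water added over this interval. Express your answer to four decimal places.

76.3061

Δx = (4.5 − 2.5)/7 = 2/7.
Midpoints: 37/14, 41/14, 45/14, 3.5, 53/14, 57/14, 61/14.
g(37/14) = 2475/98, g(41/14) = 2843/98, g(45/14) = 3243/98, g(3.5) = 37.5, g(53/14) = 4139/98, g(57/14) = 4635/98, g(61/14) = 5163/98.
Sum = Δx · [g(37/14) + g(41/14) + g(45/14) + ...].
Sum ≈ 76.3061.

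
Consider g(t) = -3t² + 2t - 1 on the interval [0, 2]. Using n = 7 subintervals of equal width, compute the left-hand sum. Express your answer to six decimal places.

-4.938776

Δt = (2 − 0)/7 = 2/7.
Left endpoints: 0, 2/7, 4/7, 6/7, 8/7, 10/7, 12/7.
g(0) = -1, g(2/7) = -33/49, g(4/7) = -41/49, g(6/7) = -73/49, g(8/7) = -129/49, g(10/7) = -209/49, g(12/7) = -313/49.
Sum = Δt · [g(0) + g(2/7) + g(4/7) + ...].
Sum ≈ -4.938776.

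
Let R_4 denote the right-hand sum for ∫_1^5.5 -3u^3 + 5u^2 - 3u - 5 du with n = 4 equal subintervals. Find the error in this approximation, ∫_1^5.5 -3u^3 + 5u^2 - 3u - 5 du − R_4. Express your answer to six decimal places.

Exact integral: ∫_1^5.5 f(u) du = -476.296875.
R_4 ≈ -703.71386719.
Error ≈ -476.296875 − (-703.71386719) ≈ 227.416992.

227.416992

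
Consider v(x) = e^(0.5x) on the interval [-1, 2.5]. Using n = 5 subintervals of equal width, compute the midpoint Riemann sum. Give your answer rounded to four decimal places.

Δx = (2.5 − (-1))/5 = 0.7.
Midpoints: -0.65, 0.05, 0.75, 1.45, 2.15.
v(-0.65) ≈ 0.7225, v(0.05) ≈ 1.0253, v(0.75) ≈ 1.4550, v(1.45) ≈ 2.0647, v(2.15) ≈ 2.9300.
Sum = Δx · [v(-0.65) + v(0.05) + v(0.75) + v(1.45) + v(2.15)].
Sum ≈ 5.7383.

5.7383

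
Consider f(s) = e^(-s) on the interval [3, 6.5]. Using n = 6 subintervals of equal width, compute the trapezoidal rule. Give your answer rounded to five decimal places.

0.04965

Δs = (6.5 − 3)/6 = 7/12.
f(3) ≈ 0.04979, f(43/12) ≈ 0.02778, f(25/6) ≈ 0.01550, f(4.75) ≈ 0.00865, f(16/3) ≈ 0.00483, f(71/12) ≈ 0.00269, f(6.5) ≈ 0.00150.
T_6 = (Δs/2)·[f(s_0) + 2f(s_1) + ... + 2f(s_{5}) + f(s_6)].
Sum ≈ 0.04965.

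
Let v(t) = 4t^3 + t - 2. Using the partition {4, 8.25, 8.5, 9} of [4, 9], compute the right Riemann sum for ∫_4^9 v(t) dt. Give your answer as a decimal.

11649.578125

Subinterval widths: 4.25, 0.25, 0.5.
Right endpoints: 8.25, 8.5, 9.
v(8.25) = 2252.3125, v(8.5) = 2463, v(9) = 2923.
Sum = Σ Δt_i · v(t_i).
Sum = 11649.578125.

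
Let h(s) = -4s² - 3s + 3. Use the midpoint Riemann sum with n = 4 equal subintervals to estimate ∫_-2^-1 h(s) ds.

Δs = (-1 − (-2))/4 = 0.25.
Midpoints: -1.875, -1.625, -1.375, -1.125.
h(-1.875) = -5.4375, h(-1.625) = -2.6875, h(-1.375) = -0.4375, h(-1.125) = 1.3125.
Sum = Δs · [h(-1.875) + h(-1.625) + h(-1.375) + h(-1.125)].
Sum = -1.8125.

-1.8125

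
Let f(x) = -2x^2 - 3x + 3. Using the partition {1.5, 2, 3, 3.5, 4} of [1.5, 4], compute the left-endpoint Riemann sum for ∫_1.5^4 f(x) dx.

-42

Subinterval widths: 0.5, 1, 0.5, 0.5.
Left endpoints: 1.5, 2, 3, 3.5.
f(1.5) = -6, f(2) = -11, f(3) = -24, f(3.5) = -32.
Sum = Σ Δx_i · f(x_i).
Sum = -42.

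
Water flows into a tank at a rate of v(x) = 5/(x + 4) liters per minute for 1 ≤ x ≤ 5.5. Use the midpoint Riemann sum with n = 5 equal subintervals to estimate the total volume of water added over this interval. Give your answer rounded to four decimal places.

Δx = (5.5 − 1)/5 = 0.9.
Midpoints: 1.45, 2.35, 3.25, 4.15, 5.05.
v(1.45) = 100/109, v(2.35) = 100/127, v(3.25) = 20/29, v(4.15) = 100/163, v(5.05) = 100/181.
Sum = Δx · [v(1.45) + v(2.35) + v(3.25) + v(4.15) + v(5.05)].
Sum ≈ 3.2044.

3.2044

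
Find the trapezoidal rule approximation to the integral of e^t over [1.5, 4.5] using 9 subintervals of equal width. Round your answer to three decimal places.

Δt = (4.5 − 1.5)/9 = 1/3.
f(1.5) ≈ 4.482, f(11/6) ≈ 6.255, f(13/6) ≈ 8.729, f(2.5) ≈ 12.182, f(17/6) ≈ 17.002, f(19/6) ≈ 23.728, f(3.5) ≈ 33.115, f(23/6) ≈ 46.216, f(25/6) ≈ 64.500, f(4.5) ≈ 90.017.
T_9 = (Δt/2)·[f(t_0) + 2f(t_1) + ... + 2f(t_{8}) + f(t_9)].
Sum ≈ 86.326.

86.326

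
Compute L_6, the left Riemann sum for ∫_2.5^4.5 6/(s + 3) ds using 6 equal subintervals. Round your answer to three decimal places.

1.910

Δs = (4.5 − 2.5)/6 = 1/3.
Left endpoints: 2.5, 17/6, 19/6, 3.5, 23/6, 25/6.
f(2.5) = 12/11, f(17/6) = 36/35, f(19/6) = 36/37, f(3.5) = 12/13, f(23/6) = 36/41, f(25/6) = 36/43.
Sum = Δs · [f(2.5) + f(17/6) + f(19/6) + ...].
Sum ≈ 1.910.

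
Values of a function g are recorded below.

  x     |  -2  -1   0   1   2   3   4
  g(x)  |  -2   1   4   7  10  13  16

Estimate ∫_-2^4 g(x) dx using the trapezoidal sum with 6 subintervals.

42

Δx = 1.
T_6 = (1/2)·[(-2) + 2·1 + 2·4 + 2·7 + 2·10 + 2·13 + 16] = 42.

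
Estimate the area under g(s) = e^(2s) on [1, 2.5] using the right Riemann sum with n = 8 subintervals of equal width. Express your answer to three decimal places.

Δs = (2.5 − 1)/8 = 0.1875.
Right endpoints: 1.1875, 1.375, 1.5625, 1.75, 1.9375, 2.125, 2.3125, 2.5.
g(1.1875) ≈ 10.751, g(1.375) ≈ 15.643, g(1.5625) ≈ 22.760, g(1.75) ≈ 33.115, g(1.9375) ≈ 48.183, g(2.125) ≈ 70.105, g(2.3125) ≈ 102.003, g(2.5) ≈ 148.413.
Sum = Δs · [g(1.1875) + g(1.375) + g(1.5625) + ...].
Sum ≈ 84.557.

84.557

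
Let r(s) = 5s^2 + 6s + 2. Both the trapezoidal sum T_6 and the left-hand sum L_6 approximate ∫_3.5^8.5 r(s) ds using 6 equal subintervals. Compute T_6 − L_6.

137.5

T_6 ≈ 1144.976852.
L_6 ≈ 1007.476852.
T_6 − L_6 = 137.5.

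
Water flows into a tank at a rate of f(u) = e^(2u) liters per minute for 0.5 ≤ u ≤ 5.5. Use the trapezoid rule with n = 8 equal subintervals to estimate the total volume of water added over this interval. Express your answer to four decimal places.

Δu = (5.5 − 0.5)/8 = 0.625.
f(0.5) ≈ 2.7183, f(1.125) ≈ 9.4877, f(1.75) ≈ 33.1155, f(2.375) ≈ 115.5843, f(3) ≈ 403.4288, f(3.625) ≈ 1408.1048, f(4.25) ≈ 4914.7688, f(4.875) ≈ 17154.2288, f(5.5) ≈ 59874.1417.
T_8 = (Δu/2)·[f(u_0) + 2f(u_1) + ... + 2f(u_{7}) + f(u_8)].
Sum ≈ 33735.7180.

33735.7180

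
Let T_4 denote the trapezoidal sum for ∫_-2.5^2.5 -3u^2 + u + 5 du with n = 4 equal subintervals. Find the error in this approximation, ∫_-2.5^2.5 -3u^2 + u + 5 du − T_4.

Exact integral: ∫_-2.5^2.5 f(u) du = -6.25.
T_4 = -10.15625.
Error = -6.25 − (-10.15625) = 3.90625.

3.90625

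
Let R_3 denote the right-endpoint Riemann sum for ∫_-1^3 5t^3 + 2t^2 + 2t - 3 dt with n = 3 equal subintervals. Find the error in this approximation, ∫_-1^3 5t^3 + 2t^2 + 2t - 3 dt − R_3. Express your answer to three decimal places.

-129.481

Exact integral: ∫_-1^3 f(t) dt ≈ 114.66667.
R_3 ≈ 244.14815.
Error ≈ 114.66667 − 244.14815 ≈ -129.481.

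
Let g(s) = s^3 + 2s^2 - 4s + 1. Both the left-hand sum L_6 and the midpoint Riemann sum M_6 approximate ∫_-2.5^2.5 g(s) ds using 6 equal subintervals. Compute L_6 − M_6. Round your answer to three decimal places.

L_6 ≈ 22.30324.
M_6 ≈ 25.25463.
L_6 − M_6 ≈ -2.951.

-2.951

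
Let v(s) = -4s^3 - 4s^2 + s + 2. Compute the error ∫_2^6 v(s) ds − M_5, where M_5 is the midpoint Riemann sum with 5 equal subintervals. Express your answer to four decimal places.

-11.0933

Exact integral: ∫_2^6 v(s) ds ≈ -1533.333333.
M_5 = -1522.24.
Error ≈ -1533.333333 − (-1522.24) ≈ -11.0933.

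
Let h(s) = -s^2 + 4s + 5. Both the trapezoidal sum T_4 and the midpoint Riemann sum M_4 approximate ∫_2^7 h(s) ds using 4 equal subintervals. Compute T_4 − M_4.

T_4 = 2.03125.
M_4 = 3.984375.
T_4 − M_4 = -1.953125.

-1.953125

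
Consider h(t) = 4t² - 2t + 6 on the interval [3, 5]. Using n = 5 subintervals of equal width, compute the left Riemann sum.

114.88

Δt = (5 − 3)/5 = 0.4.
Left endpoints: 3, 3.4, 3.8, 4.2, 4.6.
h(3) = 36, h(3.4) = 45.44, h(3.8) = 56.16, h(4.2) = 68.16, h(4.6) = 81.44.
Sum = Δt · [h(3) + h(3.4) + h(3.8) + h(4.2) + h(4.6)].
Sum = 114.88.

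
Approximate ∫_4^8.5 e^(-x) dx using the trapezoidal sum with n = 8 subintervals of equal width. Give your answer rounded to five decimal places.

Δx = (8.5 − 4)/8 = 0.5625.
f(4) ≈ 0.01832, f(4.5625) ≈ 0.01044, f(5.125) ≈ 0.00595, f(5.6875) ≈ 0.00339, f(6.25) ≈ 0.00193, f(6.8125) ≈ 0.00110, f(7.375) ≈ 0.00063, f(7.9375) ≈ 0.00036, f(8.5) ≈ 0.00020.
T_8 = (Δx/2)·[f(x_0) + 2f(x_1) + ... + 2f(x_{7}) + f(x_8)].
Sum ≈ 0.01859.

0.01859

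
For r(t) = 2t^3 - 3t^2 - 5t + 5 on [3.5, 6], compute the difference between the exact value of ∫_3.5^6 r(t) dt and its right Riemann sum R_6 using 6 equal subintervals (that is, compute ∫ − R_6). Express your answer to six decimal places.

-56.532118

Exact integral: ∫_3.5^6 r(t) dt = 352.96875.
R_6 ≈ 409.50086806.
Error ≈ 352.96875 − 409.50086806 ≈ -56.532118.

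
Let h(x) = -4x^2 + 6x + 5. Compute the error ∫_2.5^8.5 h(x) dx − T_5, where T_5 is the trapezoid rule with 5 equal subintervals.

Exact integral: ∫_2.5^8.5 h(x) dx = -570.
T_5 = -575.76.
Error = -570 − (-575.76) = 5.76.

5.76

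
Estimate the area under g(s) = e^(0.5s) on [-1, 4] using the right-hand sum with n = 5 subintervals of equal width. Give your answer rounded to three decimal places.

Δs = (4 − (-1))/5 = 1.
Right endpoints: 0, 1, 2, 3, 4.
g(0) ≈ 1.000, g(1) ≈ 1.649, g(2) ≈ 2.718, g(3) ≈ 4.482, g(4) ≈ 7.389.
Sum = Δs · [g(0) + g(1) + g(2) + g(3) + g(4)].
Sum ≈ 17.238.

17.238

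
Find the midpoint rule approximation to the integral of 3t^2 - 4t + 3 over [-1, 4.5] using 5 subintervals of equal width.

68.46125

Δt = (4.5 − (-1))/5 = 1.1.
Midpoints: -0.45, 0.65, 1.75, 2.85, 3.95.
f(-0.45) = 5.4075, f(0.65) = 1.6675, f(1.75) = 5.1875, f(2.85) = 15.9675, f(3.95) = 34.0075.
Sum = Δt · [f(-0.45) + f(0.65) + f(1.75) + f(2.85) + f(3.95)].
Sum = 68.46125.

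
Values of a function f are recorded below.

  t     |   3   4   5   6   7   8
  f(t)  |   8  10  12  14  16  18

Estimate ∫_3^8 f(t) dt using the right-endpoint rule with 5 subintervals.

Δt = 1.
Sum = 1·[10 + 12 + 14 + 16 + 18] = 70.

70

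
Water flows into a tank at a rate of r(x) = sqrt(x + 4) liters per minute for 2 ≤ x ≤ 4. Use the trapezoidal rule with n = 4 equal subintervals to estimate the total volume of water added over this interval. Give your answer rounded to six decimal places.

5.286416

Δx = (4 − 2)/4 = 0.5.
r(2) ≈ 2.449490, r(2.5) ≈ 2.549510, r(3) ≈ 2.645751, r(3.5) ≈ 2.738613, r(4) ≈ 2.828427.
T_4 = (Δx/2)·[r(x_0) + 2r(x_1) + 2r(x_2) + 2r(x_3) + r(x_4)].
Sum ≈ 5.286416.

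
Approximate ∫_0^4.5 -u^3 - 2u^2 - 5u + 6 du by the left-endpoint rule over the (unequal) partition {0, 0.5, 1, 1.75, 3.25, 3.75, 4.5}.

Subinterval widths: 0.5, 0.5, 0.75, 1.5, 0.5, 0.75.
Left endpoints: 0, 0.5, 1, 1.75, 3.25, 3.75.
f(0) = 6, f(0.5) = 2.875, f(1) = -2, f(1.75) = -14.234375, f(3.25) = -65.703125, f(3.75) = -93.609375.
Sum = Σ Δu_i · f(u_i).
Sum = -121.47265625.

-121.47265625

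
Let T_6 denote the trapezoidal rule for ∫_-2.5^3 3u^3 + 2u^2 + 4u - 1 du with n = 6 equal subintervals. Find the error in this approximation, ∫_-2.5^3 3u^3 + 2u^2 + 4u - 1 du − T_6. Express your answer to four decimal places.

-3.2736

Exact integral: ∫_-2.5^3 f(u) du ≈ 59.869792.
T_6 ≈ 63.143374.
Error ≈ 59.869792 − 63.143374 ≈ -3.2736.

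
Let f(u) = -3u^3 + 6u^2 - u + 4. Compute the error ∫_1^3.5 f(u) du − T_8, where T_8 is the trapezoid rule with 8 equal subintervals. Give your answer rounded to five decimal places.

Exact integral: ∫_1^3.5 f(u) du = -23.671875.
T_8 ≈ -24.2517090.
Error ≈ -23.671875 − (-24.2517090) ≈ 0.57983.

0.57983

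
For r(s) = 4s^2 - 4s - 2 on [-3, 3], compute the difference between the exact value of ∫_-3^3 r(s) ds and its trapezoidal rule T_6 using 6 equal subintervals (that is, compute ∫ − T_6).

-4

Exact integral: ∫_-3^3 r(s) ds = 60.
T_6 = 64.
Error = 60 − 64 = -4.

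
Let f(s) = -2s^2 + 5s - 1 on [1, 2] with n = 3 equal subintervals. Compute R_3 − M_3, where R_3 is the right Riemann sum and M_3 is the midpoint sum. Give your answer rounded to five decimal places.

-0.22222

R_3 ≈ 1.6296296.
M_3 ≈ 1.8518519.
R_3 − M_3 ≈ -0.22222.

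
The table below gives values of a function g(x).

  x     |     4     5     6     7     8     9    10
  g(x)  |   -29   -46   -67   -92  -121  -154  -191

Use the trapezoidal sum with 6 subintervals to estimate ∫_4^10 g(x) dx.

Δx = 1.
T_6 = (1/2)·[(-29) + 2·(-46) + 2·(-67) + 2·(-92) + 2·(-121) + 2·(-154) + (-191)] = -590.

-590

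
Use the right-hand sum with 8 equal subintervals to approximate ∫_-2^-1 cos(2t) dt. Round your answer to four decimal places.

-0.8139

Δt = (-1 − (-2))/8 = 0.125.
Right endpoints: -1.875, -1.75, -1.625, -1.5, -1.375, -1.25, -1.125, -1.
f(-1.875) ≈ -0.8206, f(-1.75) ≈ -0.9365, f(-1.625) ≈ -0.9941, f(-1.5) ≈ -0.9900, f(-1.375) ≈ -0.9243, f(-1.25) ≈ -0.8011, f(-1.125) ≈ -0.6282, f(-1) ≈ -0.4161.
Sum = Δt · [f(-1.875) + f(-1.75) + f(-1.625) + ...].
Sum ≈ -0.8139.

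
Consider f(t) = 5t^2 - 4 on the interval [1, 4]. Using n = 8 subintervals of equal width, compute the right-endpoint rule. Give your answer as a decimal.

107.4140625

Δt = (4 − 1)/8 = 0.375.
Right endpoints: 1.375, 1.75, 2.125, 2.5, 2.875, 3.25, 3.625, 4.
f(1.375) = 5.453125, f(1.75) = 11.3125, f(2.125) = 18.578125, f(2.5) = 27.25, f(2.875) = 37.328125, f(3.25) = 48.8125, f(3.625) = 61.703125, f(4) = 76.
Sum = Δt · [f(1.375) + f(1.75) + f(2.125) + ...].
Sum = 107.4140625.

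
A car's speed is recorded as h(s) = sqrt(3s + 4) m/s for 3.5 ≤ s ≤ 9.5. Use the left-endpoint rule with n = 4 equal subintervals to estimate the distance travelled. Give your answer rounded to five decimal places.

Δs = (9.5 − 3.5)/4 = 1.5.
Left endpoints: 3.5, 5, 6.5, 8.
h(3.5) ≈ 3.80789, h(5) ≈ 4.35890, h(6.5) ≈ 4.84768, h(8) ≈ 5.29150.
Sum = Δs · [h(3.5) + h(5) + h(6.5) + h(8)].
Sum ≈ 27.45895.

27.45895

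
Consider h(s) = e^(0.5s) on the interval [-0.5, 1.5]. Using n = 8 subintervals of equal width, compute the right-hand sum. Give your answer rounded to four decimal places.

Δs = (1.5 − (-0.5))/8 = 0.25.
Right endpoints: -0.25, 0, 0.25, 0.5, 0.75, 1, 1.25, 1.5.
h(-0.25) ≈ 0.8825, h(0) ≈ 1.0000, h(0.25) ≈ 1.1331, h(0.5) ≈ 1.2840, h(0.75) ≈ 1.4550, h(1) ≈ 1.6487, h(1.25) ≈ 1.8682, h(1.5) ≈ 2.1170.
Sum = Δs · [h(-0.25) + h(0) + h(0.25) + ...].
Sum ≈ 2.8472.

2.8472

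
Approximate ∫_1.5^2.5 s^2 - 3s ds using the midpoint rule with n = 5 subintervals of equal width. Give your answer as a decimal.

Δs = (2.5 − 1.5)/5 = 0.2.
Midpoints: 1.6, 1.8, 2, 2.2, 2.4.
f(1.6) = -2.24, f(1.8) = -2.16, f(2) = -2, f(2.2) = -1.76, f(2.4) = -1.44.
Sum = Δs · [f(1.6) + f(1.8) + f(2) + f(2.2) + f(2.4)].
Sum = -1.92.

-1.92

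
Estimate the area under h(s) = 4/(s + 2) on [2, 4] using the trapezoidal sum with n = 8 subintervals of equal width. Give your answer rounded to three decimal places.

Δs = (4 − 2)/8 = 0.25.
h(2) = 1, h(2.25) = 16/17, h(2.5) = 8/9, h(2.75) = 16/19, h(3) = 0.8, h(3.25) = 16/21, h(3.5) = 8/11, h(3.75) = 16/23, h(4) = 2/3.
T_8 = (Δs/2)·[h(s_0) + 2h(s_1) + ... + 2h(s_{7}) + h(s_8)].
Sum ≈ 1.623.

1.623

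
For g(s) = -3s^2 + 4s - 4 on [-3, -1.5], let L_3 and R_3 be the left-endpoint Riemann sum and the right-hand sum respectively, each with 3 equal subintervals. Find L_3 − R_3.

L_3 = -49.875.
R_3 = -36.75.
L_3 − R_3 = -13.125.

-13.125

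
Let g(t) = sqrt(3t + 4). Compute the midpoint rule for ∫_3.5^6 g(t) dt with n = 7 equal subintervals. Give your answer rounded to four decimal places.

Δt = (6 − 3.5)/7 = 5/14.
Midpoints: 103/28, 113/28, 123/28, 4.75, 143/28, 153/28, 163/28.
g(103/28) ≈ 3.8776, g(113/28) ≈ 4.0134, g(123/28) ≈ 4.1447, g(4.75) ≈ 4.2720, g(143/28) ≈ 4.3956, g(153/28) ≈ 4.5158, g(163/28) ≈ 4.6330.
Sum = Δt · [g(103/28) + g(113/28) + g(123/28) + ...].
Sum ≈ 10.6615.

10.6615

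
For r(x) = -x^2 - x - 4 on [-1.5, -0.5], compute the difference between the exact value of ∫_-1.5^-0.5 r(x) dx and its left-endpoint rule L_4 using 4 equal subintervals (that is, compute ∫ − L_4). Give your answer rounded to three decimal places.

0.135

Exact integral: ∫_-1.5^-0.5 r(x) dx ≈ -4.08333.
L_4 = -4.21875.
Error ≈ -4.08333 − (-4.21875) ≈ 0.135.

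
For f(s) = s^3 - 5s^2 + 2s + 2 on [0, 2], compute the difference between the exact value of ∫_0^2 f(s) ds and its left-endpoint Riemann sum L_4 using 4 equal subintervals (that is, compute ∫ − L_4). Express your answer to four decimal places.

-1.8333

Exact integral: ∫_0^2 f(s) ds ≈ -1.333333.
L_4 = 0.5.
Error ≈ -1.333333 − 0.5 ≈ -1.8333.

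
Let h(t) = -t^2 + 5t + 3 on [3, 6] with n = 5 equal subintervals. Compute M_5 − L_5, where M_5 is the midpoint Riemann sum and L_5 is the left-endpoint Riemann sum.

-3.33

M_5 = 13.59.
L_5 = 16.92.
M_5 − L_5 = -3.33.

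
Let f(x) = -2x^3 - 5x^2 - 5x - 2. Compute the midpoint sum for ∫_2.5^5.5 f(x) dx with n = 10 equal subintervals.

-754.5975

Δx = (5.5 − 2.5)/10 = 0.3.
Midpoints: 2.65, 2.95, 3.25, 3.55, 3.85, 4.15, 4.45, 4.75, 5.05, 5.35.
f(2.65) = -87.58175, f(2.95) = -111.60725, f(3.25) = -139.71875, f(3.55) = -172.24025, f(3.85) = -209.49575, f(4.15) = -251.80925, f(4.45) = -299.50475, f(4.75) = -352.90625, f(5.05) = -412.33775, f(5.35) = -478.12325.
Sum = Δx · [f(2.65) + f(2.95) + f(3.25) + ...].
Sum = -754.5975.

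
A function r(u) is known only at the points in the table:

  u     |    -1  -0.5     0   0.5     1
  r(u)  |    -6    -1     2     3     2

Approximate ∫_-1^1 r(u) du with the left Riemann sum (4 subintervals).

Δu = 0.5.
Sum = 0.5·[(-6) + (-1) + 2 + 3] = -1.

-1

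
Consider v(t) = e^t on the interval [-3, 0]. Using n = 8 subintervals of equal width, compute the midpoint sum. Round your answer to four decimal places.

Δt = (0 − (-3))/8 = 0.375.
Midpoints: -2.8125, -2.4375, -2.0625, -1.6875, -1.3125, -0.9375, -0.5625, -0.1875.
v(-2.8125) ≈ 0.0601, v(-2.4375) ≈ 0.0874, v(-2.0625) ≈ 0.1271, v(-1.6875) ≈ 0.1850, v(-1.3125) ≈ 0.2691, v(-0.9375) ≈ 0.3916, v(-0.5625) ≈ 0.5698, v(-0.1875) ≈ 0.8290.
Sum = Δt · [v(-2.8125) + v(-2.4375) + v(-2.0625) + ...].
Sum ≈ 0.9447.

0.9447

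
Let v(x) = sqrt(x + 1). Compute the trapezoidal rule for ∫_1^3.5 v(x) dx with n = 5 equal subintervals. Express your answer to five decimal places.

Δx = (3.5 − 1)/5 = 0.5.
v(1) ≈ 1.41421, v(1.5) ≈ 1.58114, v(2) ≈ 1.73205, v(2.5) ≈ 1.87083, v(3) ≈ 2.00000, v(3.5) ≈ 2.12132.
T_5 = (Δx/2)·[v(x_0) + 2v(x_1) + ... + 2v(x_{4}) + v(x_5)].
Sum ≈ 4.47589.

4.47589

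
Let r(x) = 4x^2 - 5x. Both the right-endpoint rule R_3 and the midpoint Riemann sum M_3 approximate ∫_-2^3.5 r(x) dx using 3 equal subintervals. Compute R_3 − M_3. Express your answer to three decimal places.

R_3 ≈ 64.57407.
M_3 ≈ 41.04630.
R_3 − M_3 ≈ 23.528.

23.528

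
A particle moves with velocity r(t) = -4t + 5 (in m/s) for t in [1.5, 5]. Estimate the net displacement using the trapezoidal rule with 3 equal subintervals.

-28

Δt = (5 − 1.5)/3 = 7/6.
r(1.5) = -1, r(8/3) = -17/3, r(23/6) = -31/3, r(5) = -15.
T_3 = (Δt/2)·[r(t_0) + 2r(t_1) + 2r(t_2) + r(t_3)].
Sum = -28.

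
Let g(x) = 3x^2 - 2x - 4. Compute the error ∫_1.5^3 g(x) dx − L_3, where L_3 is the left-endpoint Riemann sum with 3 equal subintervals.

4.125

Exact integral: ∫_1.5^3 g(x) dx = 10.875.
L_3 = 6.75.
Error = 10.875 − 6.75 = 4.125.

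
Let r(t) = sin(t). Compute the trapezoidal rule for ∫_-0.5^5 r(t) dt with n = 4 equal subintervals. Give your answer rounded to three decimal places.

0.497

Δt = (5 − (-0.5))/4 = 1.375.
r(-0.5) ≈ -0.479, r(0.875) ≈ 0.768, r(2.25) ≈ 0.778, r(3.625) ≈ -0.465, r(5) ≈ -0.959.
T_4 = (Δt/2)·[r(t_0) + 2r(t_1) + 2r(t_2) + 2r(t_3) + r(t_4)].
Sum ≈ 0.497.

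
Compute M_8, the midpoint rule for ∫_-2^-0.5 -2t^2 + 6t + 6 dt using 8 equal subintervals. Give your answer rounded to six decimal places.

-7.491211

Δt = (-0.5 − (-2))/8 = 0.1875.
Midpoints: -1.90625, -1.71875, -1.53125, -1.34375, -1.15625, -0.96875, -0.78125, -0.59375.
f(-1.90625) = -6505/512, f(-1.71875) = -5233/512, f(-1.53125) = -4033/512, f(-1.34375) = -2905/512, f(-1.15625) = -1849/512, f(-0.96875) = -865/512, f(-0.78125) = 47/512, f(-0.59375) = 887/512.
Sum = Δt · [f(-1.90625) + f(-1.71875) + f(-1.53125) + ...].
Sum ≈ -7.491211.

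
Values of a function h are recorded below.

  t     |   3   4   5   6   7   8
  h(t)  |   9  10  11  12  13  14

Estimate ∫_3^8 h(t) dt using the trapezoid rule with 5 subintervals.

Δt = 1.
T_5 = (1/2)·[9 + 2·10 + 2·11 + 2·12 + 2·13 + 14] = 57.5.

57.5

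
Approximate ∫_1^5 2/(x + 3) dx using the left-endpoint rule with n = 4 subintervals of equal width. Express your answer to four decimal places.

Δx = (5 − 1)/4 = 1.
Left endpoints: 1, 2, 3, 4.
f(1) = 0.5, f(2) = 0.4, f(3) = 1/3, f(4) = 2/7.
Sum = Δx · [f(1) + f(2) + f(3) + f(4)].
Sum ≈ 1.5190.

1.5190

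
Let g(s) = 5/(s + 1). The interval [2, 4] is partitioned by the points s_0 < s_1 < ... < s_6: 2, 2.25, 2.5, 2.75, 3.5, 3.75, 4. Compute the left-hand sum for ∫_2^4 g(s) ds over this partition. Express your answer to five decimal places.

2.69936

Subinterval widths: 0.25, 0.25, 0.25, 0.75, 0.25, 0.25.
Left endpoints: 2, 2.25, 2.5, 2.75, 3.5, 3.75.
g(2) = 5/3, g(2.25) = 20/13, g(2.5) = 10/7, g(2.75) = 4/3, g(3.5) = 10/9, g(3.75) = 20/19.
Sum = Σ Δs_i · g(s_i).
Sum ≈ 2.69936.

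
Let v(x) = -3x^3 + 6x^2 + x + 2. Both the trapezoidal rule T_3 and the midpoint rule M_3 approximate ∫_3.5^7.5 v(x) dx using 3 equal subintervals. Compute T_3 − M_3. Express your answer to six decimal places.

T_3 ≈ -1524.05555556.
M_3 ≈ -1446.72222222.
T_3 − M_3 ≈ -77.333333.

-77.333333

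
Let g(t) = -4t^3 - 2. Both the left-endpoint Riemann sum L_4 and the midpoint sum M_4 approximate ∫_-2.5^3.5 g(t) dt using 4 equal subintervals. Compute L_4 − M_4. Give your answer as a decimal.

155.25

L_4 = 39.
M_4 = -116.25.
L_4 − M_4 = 155.25.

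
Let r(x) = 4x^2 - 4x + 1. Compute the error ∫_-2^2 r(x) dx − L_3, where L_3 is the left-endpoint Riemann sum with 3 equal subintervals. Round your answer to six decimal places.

Exact integral: ∫_-2^2 r(x) dx ≈ 25.33333333.
L_3 ≈ 40.74074074.
Error ≈ 25.33333333 − 40.74074074 ≈ -15.407407.

-15.407407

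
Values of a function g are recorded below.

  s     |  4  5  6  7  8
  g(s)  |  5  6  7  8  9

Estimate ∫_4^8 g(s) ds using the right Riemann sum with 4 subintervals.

30

Δs = 1.
Sum = 1·[6 + 7 + 8 + 9] = 30.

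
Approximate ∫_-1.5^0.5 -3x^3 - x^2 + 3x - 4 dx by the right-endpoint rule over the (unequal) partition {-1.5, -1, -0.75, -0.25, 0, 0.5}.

Subinterval widths: 0.5, 0.25, 0.5, 0.25, 0.5.
Right endpoints: -1, -0.75, -0.25, 0, 0.5.
f(-1) = -5, f(-0.75) = -5.546875, f(-0.25) = -4.765625, f(0) = -4, f(0.5) = -3.125.
Sum = Σ Δx_i · f(x_i).
Sum = -8.83203125.

-8.83203125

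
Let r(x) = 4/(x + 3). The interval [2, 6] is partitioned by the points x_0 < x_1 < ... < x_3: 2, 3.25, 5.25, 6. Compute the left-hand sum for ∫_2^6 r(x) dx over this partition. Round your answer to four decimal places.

Subinterval widths: 1.25, 2, 0.75.
Left endpoints: 2, 3.25, 5.25.
r(2) = 0.8, r(3.25) = 0.64, r(5.25) = 16/33.
Sum = Σ Δx_i · r(x_i).
Sum ≈ 2.6436.

2.6436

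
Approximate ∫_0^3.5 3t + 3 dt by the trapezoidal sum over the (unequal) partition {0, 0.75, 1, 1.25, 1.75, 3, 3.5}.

28.875

Subinterval widths: 0.75, 0.25, 0.25, 0.5, 1.25, 0.5.
f(0) = 3, f(0.75) = 5.25, f(1) = 6, f(1.25) = 6.75, f(1.75) = 8.25, f(3) = 12, f(3.5) = 13.5.
On each subinterval the trapezoid contributes (Δt_i/2)·[f(t_{i-1}) + f(t_i)].
Sum = 28.875.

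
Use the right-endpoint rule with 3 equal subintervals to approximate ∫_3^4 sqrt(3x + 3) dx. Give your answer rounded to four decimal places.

3.7401

Δx = (4 − 3)/3 = 1/3.
Right endpoints: 10/3, 11/3, 4.
f(10/3) ≈ 3.6056, f(11/3) ≈ 3.7417, f(4) ≈ 3.8730.
Sum = Δx · [f(10/3) + f(11/3) + f(4)].
Sum ≈ 3.7401.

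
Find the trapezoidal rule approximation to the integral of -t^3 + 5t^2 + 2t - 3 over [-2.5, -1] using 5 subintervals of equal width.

24.37125

Δt = (-1 − (-2.5))/5 = 0.3.
f(-2.5) = 38.875, f(-2.2) = 27.448, f(-1.9) = 18.109, f(-1.6) = 10.696, f(-1.3) = 5.047, f(-1) = 1.
T_5 = (Δt/2)·[f(t_0) + 2f(t_1) + ... + 2f(t_{4}) + f(t_5)].
Sum = 24.37125.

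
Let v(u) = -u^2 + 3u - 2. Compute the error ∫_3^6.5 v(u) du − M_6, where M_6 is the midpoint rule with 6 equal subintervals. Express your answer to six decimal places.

Exact integral: ∫_3^6.5 v(u) du ≈ -39.66666667.
M_6 ≈ -39.56741898.
Error ≈ -39.66666667 − (-39.56741898) ≈ -0.099248.

-0.099248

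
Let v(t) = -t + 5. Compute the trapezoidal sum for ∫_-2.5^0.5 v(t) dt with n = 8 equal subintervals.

18

Δt = (0.5 − (-2.5))/8 = 0.375.
v(-2.5) = 7.5, v(-2.125) = 7.125, v(-1.75) = 6.75, v(-1.375) = 6.375, v(-1) = 6, v(-0.625) = 5.625, v(-0.25) = 5.25, v(0.125) = 4.875, v(0.5) = 4.5.
T_8 = (Δt/2)·[v(t_0) + 2v(t_1) + ... + 2v(t_{7}) + v(t_8)].
Sum = 18.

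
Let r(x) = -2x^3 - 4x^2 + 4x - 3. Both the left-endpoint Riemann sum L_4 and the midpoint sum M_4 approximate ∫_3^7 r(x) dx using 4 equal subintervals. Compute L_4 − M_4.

354

L_4 = -1148.
M_4 = -1502.
L_4 − M_4 = 354.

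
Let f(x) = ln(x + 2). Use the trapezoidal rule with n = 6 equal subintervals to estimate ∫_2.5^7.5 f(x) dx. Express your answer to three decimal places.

9.612

Δx = (7.5 − 2.5)/6 = 5/6.
f(2.5) ≈ 1.504, f(10/3) ≈ 1.674, f(25/6) ≈ 1.819, f(5) ≈ 1.946, f(35/6) ≈ 2.058, f(20/3) ≈ 2.159, f(7.5) ≈ 2.251.
T_6 = (Δx/2)·[f(x_0) + 2f(x_1) + ... + 2f(x_{5}) + f(x_6)].
Sum ≈ 9.612.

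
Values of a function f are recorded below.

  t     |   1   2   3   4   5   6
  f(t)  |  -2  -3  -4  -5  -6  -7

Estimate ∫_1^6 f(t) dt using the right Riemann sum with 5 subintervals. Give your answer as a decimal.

Δt = 1.
Sum = 1·[(-3) + (-4) + (-5) + (-6) + (-7)] = -25.

-25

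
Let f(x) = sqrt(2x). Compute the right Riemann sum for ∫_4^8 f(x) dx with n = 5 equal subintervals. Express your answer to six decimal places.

14.253975

Δx = (8 − 4)/5 = 0.8.
Right endpoints: 4.8, 5.6, 6.4, 7.2, 8.
f(4.8) ≈ 3.098387, f(5.6) ≈ 3.346640, f(6.4) ≈ 3.577709, f(7.2) ≈ 3.794733, f(8) ≈ 4.000000.
Sum = Δx · [f(4.8) + f(5.6) + f(6.4) + f(7.2) + f(8)].
Sum ≈ 14.253975.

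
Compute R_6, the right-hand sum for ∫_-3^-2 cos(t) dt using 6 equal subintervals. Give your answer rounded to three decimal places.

-0.719

Δt = (-2 − (-3))/6 = 1/6.
Right endpoints: -17/6, -8/3, -2.5, -7/3, -13/6, -2.
f(-17/6) ≈ -0.953, f(-8/3) ≈ -0.889, f(-2.5) ≈ -0.801, f(-7/3) ≈ -0.691, f(-13/6) ≈ -0.561, f(-2) ≈ -0.416.
Sum = Δt · [f(-17/6) + f(-8/3) + f(-2.5) + ...].
Sum ≈ -0.719.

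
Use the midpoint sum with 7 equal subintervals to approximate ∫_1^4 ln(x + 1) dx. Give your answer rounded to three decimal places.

Δx = (4 − 1)/7 = 3/7.
Midpoints: 17/14, 23/14, 29/14, 2.5, 41/14, 47/14, 53/14.
f(17/14) ≈ 0.795, f(23/14) ≈ 0.972, f(29/14) ≈ 1.122, f(2.5) ≈ 1.253, f(41/14) ≈ 1.368, f(47/14) ≈ 1.472, f(53/14) ≈ 1.566.
Sum = Δx · [f(17/14) + f(23/14) + f(29/14) + ...].
Sum ≈ 3.663.

3.663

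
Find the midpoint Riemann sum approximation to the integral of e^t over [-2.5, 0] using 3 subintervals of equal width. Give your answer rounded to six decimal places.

Δt = (0 − (-2.5))/3 = 5/6.
Midpoints: -25/12, -1.25, -5/12.
f(-25/12) ≈ 0.124514, f(-1.25) ≈ 0.286505, f(-5/12) ≈ 0.659241.
Sum = Δt · [f(-25/12) + f(-1.25) + f(-5/12)].
Sum ≈ 0.891883.

0.891883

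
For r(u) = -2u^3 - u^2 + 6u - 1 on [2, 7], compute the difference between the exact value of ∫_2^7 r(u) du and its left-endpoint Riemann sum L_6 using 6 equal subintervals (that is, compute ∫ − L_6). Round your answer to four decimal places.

-269.2130

Exact integral: ∫_2^7 r(u) du ≈ -1174.166667.
L_6 ≈ -904.953704.
Error ≈ -1174.166667 − (-904.953704) ≈ -269.2130.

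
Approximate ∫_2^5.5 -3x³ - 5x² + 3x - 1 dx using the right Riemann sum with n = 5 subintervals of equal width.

-1122.0125

Δx = (5.5 − 2)/5 = 0.7.
Right endpoints: 2.7, 3.4, 4.1, 4.8, 5.5.
f(2.7) = -88.399, f(3.4) = -166.512, f(4.1) = -279.513, f(4.8) = -433.576, f(5.5) = -634.875.
Sum = Δx · [f(2.7) + f(3.4) + f(4.1) + f(4.8) + f(5.5)].
Sum = -1122.0125.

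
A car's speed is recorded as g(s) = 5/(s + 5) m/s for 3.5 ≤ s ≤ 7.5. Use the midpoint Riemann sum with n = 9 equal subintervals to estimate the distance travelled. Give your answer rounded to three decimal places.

Δs = (7.5 − 3.5)/9 = 4/9.
Midpoints: 67/18, 25/6, 83/18, 91/18, 5.5, 107/18, 115/18, 41/6, 131/18.
g(67/18) = 90/157, g(25/6) = 6/11, g(83/18) = 90/173, g(91/18) = 90/181, g(5.5) = 10/21, g(107/18) = 90/197, g(115/18) = 18/41, g(41/6) = 30/71, g(131/18) = 90/221.
Sum = Δs · [g(67/18) + g(25/6) + g(83/18) + ...].
Sum ≈ 1.928.

1.928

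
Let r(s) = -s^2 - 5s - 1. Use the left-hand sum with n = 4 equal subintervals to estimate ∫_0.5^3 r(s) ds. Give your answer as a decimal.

-26.85546875

Δs = (3 − 0.5)/4 = 0.625.
Left endpoints: 0.5, 1.125, 1.75, 2.375.
r(0.5) = -3.75, r(1.125) = -7.890625, r(1.75) = -12.8125, r(2.375) = -18.515625.
Sum = Δs · [r(0.5) + r(1.125) + r(1.75) + r(2.375)].
Sum = -26.85546875.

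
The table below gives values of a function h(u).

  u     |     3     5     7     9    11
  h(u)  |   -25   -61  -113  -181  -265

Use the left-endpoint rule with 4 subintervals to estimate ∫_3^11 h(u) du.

Δu = 2.
Sum = 2·[(-25) + (-61) + (-113) + (-181)] = -760.

-760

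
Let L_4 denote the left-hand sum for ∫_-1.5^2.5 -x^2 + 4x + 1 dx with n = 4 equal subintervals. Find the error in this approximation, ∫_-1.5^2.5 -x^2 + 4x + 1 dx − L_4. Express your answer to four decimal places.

Exact integral: ∫_-1.5^2.5 f(x) dx ≈ 5.666667.
L_4 = -1.
Error ≈ 5.666667 − (-1) ≈ 6.6667.

6.6667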